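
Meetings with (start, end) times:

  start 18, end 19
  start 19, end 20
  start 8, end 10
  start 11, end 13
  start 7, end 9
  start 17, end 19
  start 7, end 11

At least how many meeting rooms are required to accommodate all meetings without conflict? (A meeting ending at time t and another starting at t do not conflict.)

3

The answer is the maximum number of intervals overlapping at any instant.
Events (time:±→running): 7:+→1 7:+→2 8:+→3 … peak 3.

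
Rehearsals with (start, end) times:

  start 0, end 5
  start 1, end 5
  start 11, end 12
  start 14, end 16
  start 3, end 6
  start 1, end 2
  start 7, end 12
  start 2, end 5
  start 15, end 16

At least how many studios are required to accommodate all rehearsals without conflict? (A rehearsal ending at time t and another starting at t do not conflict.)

4

Events (time:±→running): 0:+→1 1:+→2 1:+→3 2:-→2 2:+→3 3:+→4 … peak 4.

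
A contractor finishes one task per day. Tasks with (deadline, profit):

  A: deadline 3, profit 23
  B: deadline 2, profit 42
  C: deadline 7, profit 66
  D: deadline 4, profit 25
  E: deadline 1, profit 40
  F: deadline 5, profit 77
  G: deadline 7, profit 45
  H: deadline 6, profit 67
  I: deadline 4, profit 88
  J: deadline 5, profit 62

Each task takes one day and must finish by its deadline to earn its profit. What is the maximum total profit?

Sort by profit descending; place each in the latest free slot ≤ its deadline.
By profit: I(d4,88), F(d5,77), H(d6,67), C(d7,66), J(d5,62), G(d7,45), B(d2,42), E(d1,40), D(d4,25), A(d3,23)
I→slot 4; F→slot 5; H→slot 6; C→slot 7; J→slot 3; G→slot 2; B→slot 1; E skipped; D skipped; A skipped.
Profit = 42 + 45 + 62 + 88 + 77 + 67 + 66 = 447

447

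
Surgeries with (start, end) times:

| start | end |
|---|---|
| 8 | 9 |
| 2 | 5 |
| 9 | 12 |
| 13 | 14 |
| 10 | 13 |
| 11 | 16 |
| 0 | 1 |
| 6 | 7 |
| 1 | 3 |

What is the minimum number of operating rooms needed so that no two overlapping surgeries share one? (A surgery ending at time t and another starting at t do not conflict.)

3

Count concurrent intervals with a sweep; the peak is the room count.
starts: [0, 1, 2, 6, 8, 9, 10, 11, 13]
ends:   [1, 3, 5, 7, 9, 12, 13, 14, 16]
s0→1 e1→0 s1→1 s2→2 e3→1 e5→0 s6→1 e7→0 s8→1 e9→0 s9→1 s10→2 s11→3  — peak 3.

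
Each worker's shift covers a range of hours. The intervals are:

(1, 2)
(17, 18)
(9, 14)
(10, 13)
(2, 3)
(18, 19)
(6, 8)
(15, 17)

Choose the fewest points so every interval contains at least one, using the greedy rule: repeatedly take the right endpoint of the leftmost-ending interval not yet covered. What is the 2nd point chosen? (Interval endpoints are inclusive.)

By right end: [1,2]  [2,3]  [6,8]  [10,13]  [9,14]  [15,17]  [17,18]  [18,19]
[1,2] uncovered → point at 2; [6,8] uncovered → point at 8; [10,13] uncovered → point at 13; [15,17] uncovered → point at 17; [18,19] uncovered → point at 19.
Points: 2, 8, 13, 17, 19 (5 total).

8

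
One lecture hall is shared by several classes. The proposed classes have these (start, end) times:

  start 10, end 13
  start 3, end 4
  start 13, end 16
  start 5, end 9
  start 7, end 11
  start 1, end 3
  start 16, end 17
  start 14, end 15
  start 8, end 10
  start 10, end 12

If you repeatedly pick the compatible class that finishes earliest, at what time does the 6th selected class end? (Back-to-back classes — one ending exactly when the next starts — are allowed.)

Sort by end time and greedily take each interval whose start is ≥ the last chosen end.
Sorted by end: (1,3)  (3,4)  (5,9)  (8,10)  (7,11)  (10,12)  (10,13)  (14,15)  (13,16)  (16,17)
take (1,3); take (3,4); take (5,9); take (10,12); take (14,15); take (16,17).
Selected: (1,3) (3,4) (5,9) (10,12) (14,15) (16,17)

17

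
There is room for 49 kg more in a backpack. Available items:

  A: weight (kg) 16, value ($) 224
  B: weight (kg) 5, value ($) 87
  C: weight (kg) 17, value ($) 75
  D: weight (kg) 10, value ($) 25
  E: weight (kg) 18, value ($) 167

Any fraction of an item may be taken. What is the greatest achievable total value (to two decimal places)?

Greedy by value/weight ratio, highest first.
Order: B (87/5=17.40) > A (224/16=14.00) > E (167/18=9.28) > C (75/17=4.41) > D (25/10=2.50)
Fill: take B (5 @ 87) → take A (16 @ 224) → take E (18 @ 167) → take 10/17 of C → 44.12; 49/49 used.
Total value = 522.12

522.12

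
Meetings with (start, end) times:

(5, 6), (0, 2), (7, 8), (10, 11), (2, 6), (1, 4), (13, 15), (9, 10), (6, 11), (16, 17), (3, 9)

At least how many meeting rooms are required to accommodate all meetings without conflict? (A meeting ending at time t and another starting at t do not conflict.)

Events (time:±→running): 0:+→1 1:+→2 2:-→1 2:+→2 3:+→3 … peak 3.

3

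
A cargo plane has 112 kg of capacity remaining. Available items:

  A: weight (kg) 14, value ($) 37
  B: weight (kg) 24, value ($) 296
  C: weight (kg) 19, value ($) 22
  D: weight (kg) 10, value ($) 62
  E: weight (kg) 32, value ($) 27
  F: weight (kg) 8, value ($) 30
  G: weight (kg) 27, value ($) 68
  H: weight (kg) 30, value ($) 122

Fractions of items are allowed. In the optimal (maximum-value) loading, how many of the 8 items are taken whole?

Order: B (296/24=12.33) > D (62/10=6.20) > H (122/30=4.07) > F (30/8=3.75) > A (37/14=2.64) > G (68/27=2.52) > C (22/19=1.16) > E (27/32=0.84)
Fill: take B (24 @ 296) → take D (10 @ 62) → take H (30 @ 122) → take F (8 @ 30) → take A (14 @ 37) → take 26/27 of G → 65.48; 112/112 used.
5 item(s) taken whole; one partial (take 26/27 of G).

5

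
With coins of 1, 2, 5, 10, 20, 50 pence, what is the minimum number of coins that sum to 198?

198 − 3×50→48 − 2×20→8 − 1×5→3 − 1×2→1 − 1×1→0
Total coins = 3 + 2 + 1 + 1 + 1 = 8

8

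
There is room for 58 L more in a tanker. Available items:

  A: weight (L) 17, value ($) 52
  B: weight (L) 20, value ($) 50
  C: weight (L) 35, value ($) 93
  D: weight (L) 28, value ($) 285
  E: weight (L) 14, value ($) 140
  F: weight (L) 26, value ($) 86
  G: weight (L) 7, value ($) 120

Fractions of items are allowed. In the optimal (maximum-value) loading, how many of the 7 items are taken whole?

3

Greedy by value/weight ratio, highest first.
Order: G (120/7=17.14) > D (285/28=10.18) > E (140/14=10.00) > F (86/26=3.31) > A (52/17=3.06) > C (93/35=2.66) > B (50/20=2.50)
Fill: take G (7 @ 120) → take D (28 @ 285) → take E (14 @ 140) → take 9/26 of F → 29.77; 58/58 used.
3 item(s) taken whole; one partial (take 9/26 of F).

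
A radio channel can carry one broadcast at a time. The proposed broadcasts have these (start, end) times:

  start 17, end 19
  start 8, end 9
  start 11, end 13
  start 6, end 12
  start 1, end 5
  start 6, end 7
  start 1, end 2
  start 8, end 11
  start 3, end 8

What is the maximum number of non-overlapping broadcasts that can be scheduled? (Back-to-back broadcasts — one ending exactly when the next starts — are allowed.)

5

Greedy by earliest finish: after sorting by end time, pick each interval compatible with the last pick.
Sorted by end: (1,2)  (1,5)  (6,7)  (3,8)  (8,9)  (8,11)  (6,12)  (11,13)  (17,19)
take (1,2); skip (1,5); take (6,7); skip (3,8); take (8,9); skip (6,12); take (11,13); take (17,19).
Selected 5 broadcasts.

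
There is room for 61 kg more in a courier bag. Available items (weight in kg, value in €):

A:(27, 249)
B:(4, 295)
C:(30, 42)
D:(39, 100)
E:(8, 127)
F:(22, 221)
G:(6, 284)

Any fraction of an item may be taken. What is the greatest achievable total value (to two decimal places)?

1120.67

Sort by value per unit weight and fill in that order.
Ratios (sorted): B 73.75, G 47.33, E 15.88, F 10.05, A 9.22, D 2.56, C 1.40
take B (4 @ 295); take G (6 @ 284); take E (8 @ 127); take F (22 @ 221); take 21/27 of A → 193.67. Capacity used 61/61.
Total value = 1120.67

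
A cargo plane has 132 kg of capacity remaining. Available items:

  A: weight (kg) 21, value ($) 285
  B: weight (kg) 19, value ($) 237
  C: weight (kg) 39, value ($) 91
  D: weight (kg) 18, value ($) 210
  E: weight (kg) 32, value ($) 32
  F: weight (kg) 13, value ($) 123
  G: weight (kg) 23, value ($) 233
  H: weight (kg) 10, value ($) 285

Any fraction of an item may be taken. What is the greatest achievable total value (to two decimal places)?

Ratios (sorted): H 28.50, A 13.57, B 12.47, D 11.67, G 10.13, F 9.46, C 2.33, E 1.00
take H (10 @ 285); take A (21 @ 285); take B (19 @ 237); take D (18 @ 210); take G (23 @ 233); take F (13 @ 123); take 28/39 of C → 65.33. Capacity used 132/132.
Total value = 1438.33

1438.33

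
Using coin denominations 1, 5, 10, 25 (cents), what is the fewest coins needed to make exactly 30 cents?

Use the largest denomination that fits, subtract, and repeat.
30 = 1×25 + 1×5
Total coins = 1 + 1 = 2

2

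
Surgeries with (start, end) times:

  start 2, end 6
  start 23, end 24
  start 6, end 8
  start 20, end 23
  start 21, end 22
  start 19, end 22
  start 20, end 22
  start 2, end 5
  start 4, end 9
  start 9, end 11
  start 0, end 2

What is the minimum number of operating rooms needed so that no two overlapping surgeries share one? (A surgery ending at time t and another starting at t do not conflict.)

4

Events (time:±→running): 0:+→1 2:-→0 2:+→1 2:+→2 4:+→3 5:-→2 6:-→1 6:+→2 8:-→1 9:-→0 9:+→1 11:-→0 19:+→1 20:+→2 20:+→3 21:+→4 … peak 4.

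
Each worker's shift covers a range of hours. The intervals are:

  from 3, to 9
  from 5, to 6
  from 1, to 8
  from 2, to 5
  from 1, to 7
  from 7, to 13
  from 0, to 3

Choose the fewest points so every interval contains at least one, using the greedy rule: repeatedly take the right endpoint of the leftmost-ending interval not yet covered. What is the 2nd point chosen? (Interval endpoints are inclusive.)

6

By right end: [0,3]  [2,5]  [5,6]  [1,7]  [1,8]  [3,9]  [7,13]
[0,3] uncovered → point at 3; [5,6] uncovered → point at 6; [7,13] uncovered → point at 13.
Points: 3, 6, 13 (3 total).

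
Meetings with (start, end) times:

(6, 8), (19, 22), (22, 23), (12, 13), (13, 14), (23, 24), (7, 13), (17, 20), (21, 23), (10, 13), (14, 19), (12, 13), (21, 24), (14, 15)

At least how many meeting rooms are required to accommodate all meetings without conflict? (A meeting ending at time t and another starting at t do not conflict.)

4

Count concurrent intervals with a sweep; the peak is the room count.
starts: [6, 7, 10, 12, 12, 13, 14, 14, 17, 19, 21, 21, 22, 23]
ends:   [8, 13, 13, 13, 13, 14, 15, 19, 20, 22, 23, 23, 24, 24]
s6→1 s7→2 e8→1 s10→2 s12→3 s12→4  — peak 4.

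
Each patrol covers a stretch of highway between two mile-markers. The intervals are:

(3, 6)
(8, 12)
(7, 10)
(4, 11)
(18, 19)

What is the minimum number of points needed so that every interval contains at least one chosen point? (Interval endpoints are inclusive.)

Sort by right endpoint; whenever an interval is uncovered, place a point at its right end.
By right end: [3,6]  [7,10]  [4,11]  [8,12]  [18,19]
[3,6] uncovered → point at 6; [7,10] uncovered → point at 10; [18,19] uncovered → point at 19.
Points: 6, 10, 19 (3 total).

3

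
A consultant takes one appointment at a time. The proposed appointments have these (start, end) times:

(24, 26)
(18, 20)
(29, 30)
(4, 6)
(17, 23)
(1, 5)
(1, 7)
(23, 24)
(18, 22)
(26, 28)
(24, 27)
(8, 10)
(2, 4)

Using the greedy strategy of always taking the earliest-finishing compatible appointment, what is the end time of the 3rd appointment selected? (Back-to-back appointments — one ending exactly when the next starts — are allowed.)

Greedy by earliest finish: after sorting by end time, pick each interval compatible with the last pick.
Sorted by end: (2,4)  (1,5)  (4,6)  (1,7)  (8,10)  (18,20)  (18,22)  (17,23)  (23,24)  (24,26)  (24,27)  (26,28)  (29,30)
take (2,4); take (4,6); take (8,10); take (18,20); take (23,24); take (24,26); skip (24,27); take (26,28); take (29,30).
Selected: (2,4) (4,6) (8,10) (18,20) (23,24) (24,26) (26,28) (29,30)

10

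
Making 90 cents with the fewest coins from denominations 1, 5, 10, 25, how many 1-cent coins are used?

0

Use the largest denomination that fits, subtract, and repeat.
90 − 3×25→15 − 1×10→5 − 1×5→0
Count of 1: 0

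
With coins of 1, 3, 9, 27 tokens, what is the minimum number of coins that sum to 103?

Use the largest denomination that fits, subtract, and repeat.
103 − 3×27→22 − 2×9→4 − 1×3→1 − 1×1→0
Total coins = 3 + 2 + 1 + 1 = 7

7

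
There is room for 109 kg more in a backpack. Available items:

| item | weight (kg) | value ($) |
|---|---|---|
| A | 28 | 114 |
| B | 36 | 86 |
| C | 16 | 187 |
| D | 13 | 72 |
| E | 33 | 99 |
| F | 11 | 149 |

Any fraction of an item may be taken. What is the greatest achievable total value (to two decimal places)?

Sort by value per unit weight and fill in that order.
Order: F (149/11=13.55) > C (187/16=11.69) > D (72/13=5.54) > A (114/28=4.07) > E (99/33=3.00) > B (86/36=2.39)
Fill: take F (11 @ 149) → take C (16 @ 187) → take D (13 @ 72) → take A (28 @ 114) → take E (33 @ 99) → take 8/36 of B → 19.11; 109/109 used.
Total value = 640.11

640.11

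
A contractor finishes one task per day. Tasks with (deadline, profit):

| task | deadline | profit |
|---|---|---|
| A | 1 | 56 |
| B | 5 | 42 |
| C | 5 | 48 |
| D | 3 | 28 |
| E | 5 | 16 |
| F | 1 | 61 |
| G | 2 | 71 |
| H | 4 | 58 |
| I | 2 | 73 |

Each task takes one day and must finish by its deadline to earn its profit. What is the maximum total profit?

Profit order: I=73 G=71 F=61 H=58 A=56 C=48 B=42 D=28 E=16
Assign: I→slot 2, G→slot 1, F skipped, H→slot 4, A skipped, C→slot 5, B→slot 3, D skipped, E skipped.
Slots: [1:G] [2:I] [3:B] [4:H] [5:C]
Profit = 71 + 73 + 42 + 58 + 48 = 292

292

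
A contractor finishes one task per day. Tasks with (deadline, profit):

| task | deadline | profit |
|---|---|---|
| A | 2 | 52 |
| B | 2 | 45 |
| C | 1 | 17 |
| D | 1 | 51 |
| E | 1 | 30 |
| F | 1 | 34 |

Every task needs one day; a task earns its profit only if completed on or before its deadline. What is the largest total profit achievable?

Profit order: A=52 D=51 B=45 F=34 E=30 C=17
Assign: A→slot 2, D→slot 1, B skipped, F skipped, E skipped, C skipped.
Slots: [1:D] [2:A]
Profit = 51 + 52 = 103

103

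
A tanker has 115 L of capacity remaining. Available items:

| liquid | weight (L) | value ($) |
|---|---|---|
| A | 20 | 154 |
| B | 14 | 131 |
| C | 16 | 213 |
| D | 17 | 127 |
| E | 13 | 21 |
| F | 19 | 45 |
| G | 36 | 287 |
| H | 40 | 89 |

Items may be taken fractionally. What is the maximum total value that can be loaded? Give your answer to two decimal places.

Sort by value per unit weight and fill in that order.
Order: C (213/16=13.31) > B (131/14=9.36) > G (287/36=7.97) > A (154/20=7.70) > D (127/17=7.47) > F (45/19=2.37) > H (89/40=2.23) > E (21/13=1.62)
Fill: take C (16 @ 213) → take B (14 @ 131) → take G (36 @ 287) → take A (20 @ 154) → take D (17 @ 127) → take 12/19 of F → 28.42; 115/115 used.
Total value = 940.42

940.42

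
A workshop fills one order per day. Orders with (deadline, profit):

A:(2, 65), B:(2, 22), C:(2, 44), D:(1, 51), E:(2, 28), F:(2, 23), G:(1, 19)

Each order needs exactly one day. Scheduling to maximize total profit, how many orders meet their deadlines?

Profit order: A=65 D=51 C=44 E=28 F=23 B=22 G=19
Assign: A→slot 2, D→slot 1, C skipped, E skipped, F skipped, B skipped, G skipped.
Slots: [1:D] [2:A]
2 of 7 scheduled.

2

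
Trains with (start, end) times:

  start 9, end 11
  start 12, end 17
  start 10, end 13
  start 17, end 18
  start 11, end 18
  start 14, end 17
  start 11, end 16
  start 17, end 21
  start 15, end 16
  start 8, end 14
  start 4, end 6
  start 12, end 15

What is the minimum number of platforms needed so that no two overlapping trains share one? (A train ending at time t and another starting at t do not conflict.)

The answer is the maximum number of intervals overlapping at any instant.
starts: [4, 8, 9, 10, 11, 11, 12, 12, 14, 15, 17, 17]
ends:   [6, 11, 13, 14, 15, 16, 16, 17, 17, 18, 18, 21]
s4→1 e6→0 s8→1 s9→2 s10→3 e11→2 s11→3 s11→4 s12→5 s12→6  — peak 6.

6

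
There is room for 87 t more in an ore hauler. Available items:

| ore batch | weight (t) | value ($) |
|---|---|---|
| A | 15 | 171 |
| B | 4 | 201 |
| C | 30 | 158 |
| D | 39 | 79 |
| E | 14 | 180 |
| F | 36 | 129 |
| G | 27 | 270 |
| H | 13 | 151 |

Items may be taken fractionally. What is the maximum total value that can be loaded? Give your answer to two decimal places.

1046.73

Order: B (201/4=50.25) > E (180/14=12.86) > H (151/13=11.62) > A (171/15=11.40) > G (270/27=10.00) > C (158/30=5.27) > F (129/36=3.58) > D (79/39=2.03)
Fill: take B (4 @ 201) → take E (14 @ 180) → take H (13 @ 151) → take A (15 @ 171) → take G (27 @ 270) → take 14/30 of C → 73.73; 87/87 used.
Total value = 1046.73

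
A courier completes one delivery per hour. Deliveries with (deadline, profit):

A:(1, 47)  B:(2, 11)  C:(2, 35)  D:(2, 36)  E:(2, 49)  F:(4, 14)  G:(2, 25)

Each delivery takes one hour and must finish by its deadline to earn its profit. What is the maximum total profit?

110

Sort by profit descending; place each in the latest free slot ≤ its deadline.
By profit: E(d2,49), A(d1,47), D(d2,36), C(d2,35), G(d2,25), F(d4,14), B(d2,11)
E→slot 2; A→slot 1; D skipped; C skipped; G skipped; F→slot 4; B skipped.
Profit = 47 + 49 + 14 = 110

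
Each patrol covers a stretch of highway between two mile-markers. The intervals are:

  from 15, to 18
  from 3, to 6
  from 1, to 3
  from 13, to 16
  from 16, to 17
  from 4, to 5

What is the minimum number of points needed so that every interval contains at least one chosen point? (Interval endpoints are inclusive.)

3

By right end: [1,3]  [4,5]  [3,6]  [13,16]  [16,17]  [15,18]
[1,3] uncovered → point at 3; [4,5] uncovered → point at 5; [13,16] uncovered → point at 16.
Points: 3, 5, 16 (3 total).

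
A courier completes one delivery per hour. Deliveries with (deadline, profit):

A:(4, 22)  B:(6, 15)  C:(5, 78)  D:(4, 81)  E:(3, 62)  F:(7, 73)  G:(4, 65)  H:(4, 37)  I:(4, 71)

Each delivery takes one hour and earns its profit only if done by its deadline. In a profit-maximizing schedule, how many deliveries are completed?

7

Take jobs in profit order; each goes to the latest open slot no later than its deadline.
By profit: D(d4,81), C(d5,78), F(d7,73), I(d4,71), G(d4,65), E(d3,62), H(d4,37), A(d4,22), B(d6,15)
D→slot 4; C→slot 5; F→slot 7; I→slot 3; G→slot 2; E→slot 1; H skipped; A skipped; B→slot 6.
7 of 9 scheduled.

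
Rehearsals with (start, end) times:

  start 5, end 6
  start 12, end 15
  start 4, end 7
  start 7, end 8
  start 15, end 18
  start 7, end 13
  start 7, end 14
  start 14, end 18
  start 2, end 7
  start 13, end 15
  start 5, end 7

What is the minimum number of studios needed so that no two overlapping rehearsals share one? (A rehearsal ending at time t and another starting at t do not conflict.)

The answer is the maximum number of intervals overlapping at any instant.
Events (time:±→running): 2:+→1 4:+→2 5:+→3 5:+→4 … peak 4.

4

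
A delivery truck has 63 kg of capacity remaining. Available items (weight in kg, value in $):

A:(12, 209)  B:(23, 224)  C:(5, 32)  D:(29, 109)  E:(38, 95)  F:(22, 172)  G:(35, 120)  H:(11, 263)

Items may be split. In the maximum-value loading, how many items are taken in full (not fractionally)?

Sort by value per unit weight and fill in that order.
Ratios (sorted): H 23.91, A 17.42, B 9.74, F 7.82, C 6.40, D 3.76, G 3.43, E 2.50
take H (11 @ 263); take A (12 @ 209); take B (23 @ 224); take 17/22 of F → 132.91. Capacity used 63/63.
3 item(s) taken whole; one partial (take 17/22 of F).

3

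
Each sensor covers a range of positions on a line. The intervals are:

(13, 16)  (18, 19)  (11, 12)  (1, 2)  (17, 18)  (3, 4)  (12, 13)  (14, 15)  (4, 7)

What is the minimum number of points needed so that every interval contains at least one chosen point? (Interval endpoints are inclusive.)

5

Sort by right endpoint; whenever an interval is uncovered, place a point at its right end.
By right end: [1,2]  [3,4]  [4,7]  [11,12]  [12,13]  [14,15]  [13,16]  [17,18]  [18,19]
[1,2] uncovered → point at 2; [3,4] uncovered → point at 4; [11,12] uncovered → point at 12; [14,15] uncovered → point at 15; [17,18] uncovered → point at 18.
Points: 2, 4, 12, 15, 18 (5 total).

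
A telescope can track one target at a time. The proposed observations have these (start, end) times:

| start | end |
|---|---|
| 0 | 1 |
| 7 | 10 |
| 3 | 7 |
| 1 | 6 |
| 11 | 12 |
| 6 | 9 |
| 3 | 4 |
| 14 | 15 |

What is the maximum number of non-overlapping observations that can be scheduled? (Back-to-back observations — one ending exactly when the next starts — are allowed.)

5

Order by finish time; keep every interval that doesn't clash with the previous kept one.
Sorted by end: (0,1)  (3,4)  (1,6)  (3,7)  (6,9)  (7,10)  (11,12)  (14,15)
take (0,1); take (3,4); take (6,9); take (11,12); take (14,15).
Selected 5 observations.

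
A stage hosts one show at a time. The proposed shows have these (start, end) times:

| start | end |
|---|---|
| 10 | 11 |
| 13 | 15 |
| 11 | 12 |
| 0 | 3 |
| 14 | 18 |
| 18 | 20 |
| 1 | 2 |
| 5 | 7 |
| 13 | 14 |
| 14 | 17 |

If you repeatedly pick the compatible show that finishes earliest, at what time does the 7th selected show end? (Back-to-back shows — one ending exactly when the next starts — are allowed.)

By end time: (1,2), (0,3), (5,7), (10,11), (11,12), (13,14), (13,15), (14,17), (14,18), (18,20).
Pick (1,2); next start ≥ 2 → (5,7); next start ≥ 7 → (10,11); next start ≥ 11 → (11,12); next start ≥ 12 → (13,14); next start ≥ 14 → (14,17); next start ≥ 17 → (18,20).
Selected: (1,2) (5,7) (10,11) (11,12) (13,14) (14,17) (18,20)

20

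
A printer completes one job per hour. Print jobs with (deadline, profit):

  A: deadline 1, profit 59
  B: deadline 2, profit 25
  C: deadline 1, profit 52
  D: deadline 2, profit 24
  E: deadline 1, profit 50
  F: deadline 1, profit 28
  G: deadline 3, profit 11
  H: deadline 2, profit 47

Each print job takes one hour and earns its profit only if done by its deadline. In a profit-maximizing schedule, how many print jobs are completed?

Sort by profit descending; place each in the latest free slot ≤ its deadline.
By profit: A(d1,59), C(d1,52), E(d1,50), H(d2,47), F(d1,28), B(d2,25), D(d2,24), G(d3,11)
A→slot 1; C skipped; E skipped; H→slot 2; F skipped; B skipped; D skipped; G→slot 3.
3 of 8 scheduled.

3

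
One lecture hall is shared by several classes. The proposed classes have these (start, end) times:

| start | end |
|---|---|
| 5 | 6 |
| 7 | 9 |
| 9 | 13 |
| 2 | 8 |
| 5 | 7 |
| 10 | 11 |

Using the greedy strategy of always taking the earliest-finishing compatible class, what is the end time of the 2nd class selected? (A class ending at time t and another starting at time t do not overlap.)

9

Order by finish time; keep every interval that doesn't clash with the previous kept one.
By end time: (5,6), (5,7), (2,8), (7,9), (10,11), (9,13).
Pick (5,6); next start ≥ 6 → (7,9); next start ≥ 9 → (10,11).
Selected: (5,6) (7,9) (10,11)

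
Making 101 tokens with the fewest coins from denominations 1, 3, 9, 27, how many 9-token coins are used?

2

Greedy: take as many of the largest coin as possible, then repeat with the remainder.
101 = 3×27 + 2×9 + 2×1
Count of 9: 2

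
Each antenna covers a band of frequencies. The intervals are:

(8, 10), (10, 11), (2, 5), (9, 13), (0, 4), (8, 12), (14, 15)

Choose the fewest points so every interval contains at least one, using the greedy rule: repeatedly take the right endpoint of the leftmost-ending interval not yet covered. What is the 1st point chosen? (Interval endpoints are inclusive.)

4

Process intervals by earliest right end; each time one isn't hit yet, stab at its right endpoint.
By right end: [0,4]  [2,5]  [8,10]  [10,11]  [8,12]  [9,13]  [14,15]
[0,4] uncovered → point at 4; [8,10] uncovered → point at 10; [14,15] uncovered → point at 15.
Points: 4, 10, 15 (3 total).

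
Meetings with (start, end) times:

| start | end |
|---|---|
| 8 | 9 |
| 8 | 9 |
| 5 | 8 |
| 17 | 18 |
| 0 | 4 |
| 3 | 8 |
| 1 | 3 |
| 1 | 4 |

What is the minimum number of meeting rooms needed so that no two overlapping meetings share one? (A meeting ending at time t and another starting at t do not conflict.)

The answer is the maximum number of intervals overlapping at any instant.
starts: [0, 1, 1, 3, 5, 8, 8, 17]
ends:   [3, 4, 4, 8, 8, 9, 9, 18]
s0→1 s1→2 s1→3  — peak 3.

3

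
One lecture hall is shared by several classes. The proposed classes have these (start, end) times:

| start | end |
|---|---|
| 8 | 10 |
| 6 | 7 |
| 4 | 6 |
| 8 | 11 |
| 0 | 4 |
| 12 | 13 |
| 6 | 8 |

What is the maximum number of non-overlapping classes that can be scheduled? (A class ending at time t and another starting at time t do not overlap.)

5

Sorted by end: (0,4)  (4,6)  (6,7)  (6,8)  (8,10)  (8,11)  (12,13)
take (0,4); take (4,6); take (6,7); take (8,10); take (12,13).
Selected 5 classes.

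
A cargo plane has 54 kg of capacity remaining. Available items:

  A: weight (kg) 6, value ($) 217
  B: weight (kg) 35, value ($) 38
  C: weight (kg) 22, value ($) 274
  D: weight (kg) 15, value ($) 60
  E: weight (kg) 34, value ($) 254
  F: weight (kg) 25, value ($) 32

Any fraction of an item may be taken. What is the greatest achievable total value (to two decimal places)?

Greedy by value/weight ratio, highest first.
Order: A (217/6=36.17) > C (274/22=12.45) > E (254/34=7.47) > D (60/15=4.00) > F (32/25=1.28) > B (38/35=1.09)
Fill: take A (6 @ 217) → take C (22 @ 274) → take 26/34 of E → 194.24; 54/54 used.
Total value = 685.24

685.24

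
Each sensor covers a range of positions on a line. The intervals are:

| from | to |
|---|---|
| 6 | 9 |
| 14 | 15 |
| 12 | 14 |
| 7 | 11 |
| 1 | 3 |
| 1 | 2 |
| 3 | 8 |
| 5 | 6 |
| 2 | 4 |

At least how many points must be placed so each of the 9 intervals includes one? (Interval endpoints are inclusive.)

Process intervals by earliest right end; each time one isn't hit yet, stab at its right endpoint.
By right end: [1,2]  [1,3]  [2,4]  [5,6]  [3,8]  [6,9]  [7,11]  [12,14]  [14,15]
[1,2] uncovered → point at 2; [5,6] uncovered → point at 6; [7,11] uncovered → point at 11; [12,14] uncovered → point at 14.
Points: 2, 6, 11, 14 (4 total).

4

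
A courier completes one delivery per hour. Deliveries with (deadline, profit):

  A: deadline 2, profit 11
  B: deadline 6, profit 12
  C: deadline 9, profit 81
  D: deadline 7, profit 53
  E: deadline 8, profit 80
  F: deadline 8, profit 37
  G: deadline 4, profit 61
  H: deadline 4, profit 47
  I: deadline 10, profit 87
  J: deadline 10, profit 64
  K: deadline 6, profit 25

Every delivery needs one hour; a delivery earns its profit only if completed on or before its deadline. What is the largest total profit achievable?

547

Profit order: I=87 C=81 E=80 J=64 G=61 D=53 H=47 F=37 K=25 B=12 A=11
Assign: I→slot 10, C→slot 9, E→slot 8, J→slot 7, G→slot 4, D→slot 6, H→slot 3, F→slot 5, K→slot 2, B→slot 1, A skipped.
Slots: [1:B] [2:K] [3:H] [4:G] [5:F] [6:D] [7:J] [8:E] [9:C] [10:I]
Profit = 12 + 25 + 47 + 61 + 37 + 53 + 64 + 80 + 81 + 87 = 547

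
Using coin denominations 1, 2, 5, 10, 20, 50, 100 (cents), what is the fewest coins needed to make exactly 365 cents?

365 = 3×100 + 1×50 + 1×10 + 1×5
Total coins = 3 + 1 + 1 + 1 = 6

6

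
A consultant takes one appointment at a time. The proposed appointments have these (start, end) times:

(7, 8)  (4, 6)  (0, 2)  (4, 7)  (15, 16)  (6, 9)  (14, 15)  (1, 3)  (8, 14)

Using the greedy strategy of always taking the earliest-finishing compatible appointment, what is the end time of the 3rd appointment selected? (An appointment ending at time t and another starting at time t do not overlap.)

Sort by end time and greedily take each interval whose start is ≥ the last chosen end.
By end time: (0,2), (1,3), (4,6), (4,7), (7,8), (6,9), (8,14), (14,15), (15,16).
Pick (0,2); next start ≥ 2 → (4,6); next start ≥ 6 → (7,8); next start ≥ 8 → (8,14); next start ≥ 14 → (14,15); next start ≥ 15 → (15,16).
Selected: (0,2) (4,6) (7,8) (8,14) (14,15) (15,16)

8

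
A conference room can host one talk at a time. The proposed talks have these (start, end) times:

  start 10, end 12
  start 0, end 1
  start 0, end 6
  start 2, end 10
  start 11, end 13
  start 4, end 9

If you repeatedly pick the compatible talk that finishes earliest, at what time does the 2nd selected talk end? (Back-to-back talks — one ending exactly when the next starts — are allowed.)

Sorted by end: (0,1)  (0,6)  (4,9)  (2,10)  (10,12)  (11,13)
take (0,1); take (4,9); skip (2,10); take (10,12); skip (11,13).
Selected: (0,1) (4,9) (10,12)

9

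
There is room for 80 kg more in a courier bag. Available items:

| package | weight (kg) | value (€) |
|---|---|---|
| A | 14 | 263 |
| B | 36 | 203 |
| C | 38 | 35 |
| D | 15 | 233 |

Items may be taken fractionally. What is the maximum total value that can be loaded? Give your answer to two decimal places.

712.82

Greedy by value/weight ratio, highest first.
Order: A (263/14=18.79) > D (233/15=15.53) > B (203/36=5.64) > C (35/38=0.92)
Fill: take A (14 @ 263) → take D (15 @ 233) → take B (36 @ 203) → take 15/38 of C → 13.82; 80/80 used.
Total value = 712.82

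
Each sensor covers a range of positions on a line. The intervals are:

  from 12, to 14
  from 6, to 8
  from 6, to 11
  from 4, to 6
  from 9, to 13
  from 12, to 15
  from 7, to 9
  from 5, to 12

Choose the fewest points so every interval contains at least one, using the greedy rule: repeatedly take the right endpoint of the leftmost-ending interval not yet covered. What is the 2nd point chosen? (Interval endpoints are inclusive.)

9

By right end: [4,6]  [6,8]  [7,9]  [6,11]  [5,12]  [9,13]  [12,14]  [12,15]
[4,6] uncovered → point at 6; [7,9] uncovered → point at 9; [12,14] uncovered → point at 14.
Points: 6, 9, 14 (3 total).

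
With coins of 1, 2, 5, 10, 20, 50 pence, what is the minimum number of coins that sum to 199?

199 = 3×50 + 2×20 + 1×5 + 2×2
Total coins = 3 + 2 + 1 + 2 = 8

8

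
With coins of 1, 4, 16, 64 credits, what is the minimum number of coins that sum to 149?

149 − 2×64→21 − 1×16→5 − 1×4→1 − 1×1→0
Total coins = 2 + 1 + 1 + 1 = 5

5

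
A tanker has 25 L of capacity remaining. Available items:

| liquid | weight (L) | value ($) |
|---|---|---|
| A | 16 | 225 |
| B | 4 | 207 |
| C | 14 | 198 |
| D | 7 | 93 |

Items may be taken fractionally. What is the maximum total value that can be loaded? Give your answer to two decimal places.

503.44

Sort by value per unit weight and fill in that order.
Ratios (sorted): B 51.75, C 14.14, A 14.06, D 13.29
take B (4 @ 207); take C (14 @ 198); take 7/16 of A → 98.44. Capacity used 25/25.
Total value = 503.44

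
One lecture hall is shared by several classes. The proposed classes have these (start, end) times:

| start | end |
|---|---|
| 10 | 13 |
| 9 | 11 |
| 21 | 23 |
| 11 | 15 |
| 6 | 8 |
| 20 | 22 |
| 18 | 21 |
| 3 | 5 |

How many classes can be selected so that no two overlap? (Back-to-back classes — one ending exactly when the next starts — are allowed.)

6

By end time: (3,5), (6,8), (9,11), (10,13), (11,15), (18,21), (20,22), (21,23).
Pick (3,5); next start ≥ 5 → (6,8); next start ≥ 8 → (9,11); next start ≥ 11 → (11,15); next start ≥ 15 → (18,21); next start ≥ 21 → (21,23).
Selected 6 classes.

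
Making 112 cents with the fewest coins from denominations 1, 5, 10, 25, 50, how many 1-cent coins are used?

2

112 − 2×50→12 − 1×10→2 − 2×1→0
Count of 1: 2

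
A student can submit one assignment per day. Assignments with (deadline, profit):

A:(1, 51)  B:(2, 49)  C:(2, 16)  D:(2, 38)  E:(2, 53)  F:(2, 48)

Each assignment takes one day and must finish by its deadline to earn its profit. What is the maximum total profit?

Sort by profit descending; place each in the latest free slot ≤ its deadline.
By profit: E(d2,53), A(d1,51), B(d2,49), F(d2,48), D(d2,38), C(d2,16)
E→slot 2; A→slot 1; B skipped; F skipped; D skipped; C skipped.
Profit = 51 + 53 = 104

104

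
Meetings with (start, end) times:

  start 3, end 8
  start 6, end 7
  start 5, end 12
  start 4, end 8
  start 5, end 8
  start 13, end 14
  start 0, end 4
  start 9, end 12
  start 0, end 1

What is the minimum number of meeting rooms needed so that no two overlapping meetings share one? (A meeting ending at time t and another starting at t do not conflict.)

The answer is the maximum number of intervals overlapping at any instant.
starts: [0, 0, 3, 4, 5, 5, 6, 9, 13]
ends:   [1, 4, 7, 8, 8, 8, 12, 12, 14]
s0→1 s0→2 e1→1 s3→2 e4→1 s4→2 s5→3 s5→4 s6→5  — peak 5.

5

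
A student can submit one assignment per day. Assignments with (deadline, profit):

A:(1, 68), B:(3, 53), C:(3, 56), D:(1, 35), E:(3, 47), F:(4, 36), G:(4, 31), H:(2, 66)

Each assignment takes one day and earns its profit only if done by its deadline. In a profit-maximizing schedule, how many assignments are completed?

4

Sort by profit descending; place each in the latest free slot ≤ its deadline.
By profit: A(d1,68), H(d2,66), C(d3,56), B(d3,53), E(d3,47), F(d4,36), D(d1,35), G(d4,31)
A→slot 1; H→slot 2; C→slot 3; B skipped; E skipped; F→slot 4; D skipped; G skipped.
4 of 8 scheduled.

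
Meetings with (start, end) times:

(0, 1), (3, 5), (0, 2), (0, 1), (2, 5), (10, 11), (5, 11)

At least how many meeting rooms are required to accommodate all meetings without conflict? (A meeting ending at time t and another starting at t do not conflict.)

3

Events (time:±→running): 0:+→1 0:+→2 0:+→3 … peak 3.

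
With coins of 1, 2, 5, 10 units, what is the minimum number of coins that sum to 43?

Greedy: take as many of the largest coin as possible, then repeat with the remainder.
43 = 4×10 + 1×2 + 1×1
Total coins = 4 + 1 + 1 = 6

6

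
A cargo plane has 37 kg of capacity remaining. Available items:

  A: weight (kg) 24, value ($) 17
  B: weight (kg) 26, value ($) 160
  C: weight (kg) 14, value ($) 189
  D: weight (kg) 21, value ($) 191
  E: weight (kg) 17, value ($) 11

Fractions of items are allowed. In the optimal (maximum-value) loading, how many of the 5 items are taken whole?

Order: C (189/14=13.50) > D (191/21=9.10) > B (160/26=6.15) > A (17/24=0.71) > E (11/17=0.65)
Fill: take C (14 @ 189) → take D (21 @ 191) → take 2/26 of B → 12.31; 37/37 used.
2 item(s) taken whole; one partial (take 2/26 of B).

2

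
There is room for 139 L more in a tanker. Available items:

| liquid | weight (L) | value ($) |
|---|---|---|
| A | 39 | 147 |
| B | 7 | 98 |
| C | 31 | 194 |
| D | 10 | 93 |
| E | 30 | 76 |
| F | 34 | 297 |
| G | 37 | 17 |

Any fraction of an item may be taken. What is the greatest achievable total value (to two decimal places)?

Greedy by value/weight ratio, highest first.
Ratios (sorted): B 14.00, D 9.30, F 8.74, C 6.26, A 3.77, E 2.53, G 0.46
take B (7 @ 98); take D (10 @ 93); take F (34 @ 297); take C (31 @ 194); take A (39 @ 147); take 18/30 of E → 45.60. Capacity used 139/139.
Total value = 874.60

874.60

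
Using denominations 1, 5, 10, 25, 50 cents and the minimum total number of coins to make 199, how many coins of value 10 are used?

199 − 3×50→49 − 1×25→24 − 2×10→4 − 4×1→0
Count of 10: 2

2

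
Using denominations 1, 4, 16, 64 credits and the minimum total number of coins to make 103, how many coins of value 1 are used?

3

Greedy: take as many of the largest coin as possible, then repeat with the remainder.
103 − 1×64→39 − 2×16→7 − 1×4→3 − 3×1→0
Count of 1: 3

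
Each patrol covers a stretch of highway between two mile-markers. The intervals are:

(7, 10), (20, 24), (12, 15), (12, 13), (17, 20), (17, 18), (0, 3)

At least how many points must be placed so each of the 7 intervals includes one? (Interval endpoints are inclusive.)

By right end: [0,3]  [7,10]  [12,13]  [12,15]  [17,18]  [17,20]  [20,24]
[0,3] uncovered → point at 3; [7,10] uncovered → point at 10; [12,13] uncovered → point at 13; [17,18] uncovered → point at 18; [20,24] uncovered → point at 24.
Points: 3, 10, 13, 18, 24 (5 total).

5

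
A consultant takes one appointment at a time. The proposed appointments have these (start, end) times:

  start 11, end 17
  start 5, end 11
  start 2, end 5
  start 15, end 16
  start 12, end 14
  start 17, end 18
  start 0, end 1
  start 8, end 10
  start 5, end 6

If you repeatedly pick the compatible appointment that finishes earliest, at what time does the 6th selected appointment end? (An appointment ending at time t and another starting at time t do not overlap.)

Sorted by end: (0,1)  (2,5)  (5,6)  (8,10)  (5,11)  (12,14)  (15,16)  (11,17)  (17,18)
take (0,1); take (2,5); take (5,6); take (8,10); skip (5,11); take (12,14); take (15,16); take (17,18).
Selected: (0,1) (2,5) (5,6) (8,10) (12,14) (15,16) (17,18)

16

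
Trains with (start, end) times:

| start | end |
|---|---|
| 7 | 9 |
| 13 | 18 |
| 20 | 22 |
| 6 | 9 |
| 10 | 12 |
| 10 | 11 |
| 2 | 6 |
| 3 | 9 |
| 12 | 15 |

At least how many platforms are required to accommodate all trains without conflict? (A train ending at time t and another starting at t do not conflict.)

The answer is the maximum number of intervals overlapping at any instant.
starts: [2, 3, 6, 7, 10, 10, 12, 13, 20]
ends:   [6, 9, 9, 9, 11, 12, 15, 18, 22]
s2→1 s3→2 e6→1 s6→2 s7→3  — peak 3.

3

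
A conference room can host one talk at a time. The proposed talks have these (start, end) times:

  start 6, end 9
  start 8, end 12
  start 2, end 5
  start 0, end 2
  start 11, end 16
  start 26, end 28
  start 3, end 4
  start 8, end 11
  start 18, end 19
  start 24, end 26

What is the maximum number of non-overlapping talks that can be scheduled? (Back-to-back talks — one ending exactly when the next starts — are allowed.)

7

Sort by end time and greedily take each interval whose start is ≥ the last chosen end.
By end time: (0,2), (3,4), (2,5), (6,9), (8,11), (8,12), (11,16), (18,19), (24,26), (26,28).
Pick (0,2); next start ≥ 2 → (3,4); next start ≥ 4 → (6,9); next start ≥ 9 → (11,16); next start ≥ 16 → (18,19); next start ≥ 19 → (24,26); next start ≥ 26 → (26,28).
Selected 7 talks.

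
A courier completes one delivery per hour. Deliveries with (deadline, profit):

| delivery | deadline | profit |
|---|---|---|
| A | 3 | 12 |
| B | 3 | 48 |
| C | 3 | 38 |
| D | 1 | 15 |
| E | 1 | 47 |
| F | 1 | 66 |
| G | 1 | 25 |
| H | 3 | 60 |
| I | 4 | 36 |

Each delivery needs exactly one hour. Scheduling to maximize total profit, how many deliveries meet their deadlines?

4

Take jobs in profit order; each goes to the latest open slot no later than its deadline.
Profit order: F=66 H=60 B=48 E=47 C=38 I=36 G=25 D=15 A=12
Assign: F→slot 1, H→slot 3, B→slot 2, E skipped, C skipped, I→slot 4, G skipped, D skipped, A skipped.
Slots: [1:F] [2:B] [3:H] [4:I]
4 of 9 scheduled.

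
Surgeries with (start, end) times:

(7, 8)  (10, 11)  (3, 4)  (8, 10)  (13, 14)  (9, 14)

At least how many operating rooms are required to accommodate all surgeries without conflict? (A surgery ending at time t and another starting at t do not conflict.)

The answer is the maximum number of intervals overlapping at any instant.
starts: [3, 7, 8, 9, 10, 13]
ends:   [4, 8, 10, 11, 14, 14]
s3→1 e4→0 s7→1 e8→0 s8→1 s9→2  — peak 2.

2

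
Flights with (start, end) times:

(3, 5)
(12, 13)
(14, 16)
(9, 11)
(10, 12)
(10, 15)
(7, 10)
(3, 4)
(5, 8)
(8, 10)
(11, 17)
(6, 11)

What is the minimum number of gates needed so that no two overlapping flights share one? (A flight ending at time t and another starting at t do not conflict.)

The answer is the maximum number of intervals overlapping at any instant.
Events (time:±→running): 3:+→1 3:+→2 4:-→1 5:-→0 5:+→1 6:+→2 7:+→3 8:-→2 8:+→3 9:+→4 … peak 4.

4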